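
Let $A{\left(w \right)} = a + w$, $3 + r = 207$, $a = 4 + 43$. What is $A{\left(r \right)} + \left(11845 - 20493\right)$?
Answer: $-8397$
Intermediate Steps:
$a = 47$
$r = 204$ ($r = -3 + 207 = 204$)
$A{\left(w \right)} = 47 + w$
$A{\left(r \right)} + \left(11845 - 20493\right) = \left(47 + 204\right) + \left(11845 - 20493\right) = 251 - 8648 = -8397$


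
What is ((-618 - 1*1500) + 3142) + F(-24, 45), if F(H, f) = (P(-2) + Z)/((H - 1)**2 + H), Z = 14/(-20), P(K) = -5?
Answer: 6154183/6010 ≈ 1024.0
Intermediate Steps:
Z = -7/10 (Z = 14*(-1/20) = -7/10 ≈ -0.70000)
F(H, f) = -57/(10*(H + (-1 + H)**2)) (F(H, f) = (-5 - 7/10)/((H - 1)**2 + H) = -57/(10*((-1 + H)**2 + H)) = -57/(10*(H + (-1 + H)**2)))
((-618 - 1*1500) + 3142) + F(-24, 45) = ((-618 - 1*1500) + 3142) - 57/(10*(-24) + 10*(-1 - 24)**2) = ((-618 - 1500) + 3142) - 57/(-240 + 10*(-25)**2) = (-2118 + 3142) - 57/(-240 + 10*625) = 1024 - 57/(-240 + 6250) = 1024 - 57/6010 = 6154183/6010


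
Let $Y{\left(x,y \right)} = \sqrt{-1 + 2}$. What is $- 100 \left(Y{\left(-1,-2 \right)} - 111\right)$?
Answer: $11000$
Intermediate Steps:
$Y{\left(x,y \right)} = 1$ ($Y{\left(x,y \right)} = \sqrt{1} = 1$)
$- 100 \left(Y{\left(-1,-2 \right)} - 111\right) = - 100 \left(1 - 111\right) = \left(-100\right) \left(-110\right) = 11000$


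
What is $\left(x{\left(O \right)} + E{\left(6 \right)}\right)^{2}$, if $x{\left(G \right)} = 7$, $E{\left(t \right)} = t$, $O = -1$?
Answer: $169$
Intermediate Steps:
$\left(x{\left(O \right)} + E{\left(6 \right)}\right)^{2} = \left(7 + 6\right)^{2} = 13^{2} = 169$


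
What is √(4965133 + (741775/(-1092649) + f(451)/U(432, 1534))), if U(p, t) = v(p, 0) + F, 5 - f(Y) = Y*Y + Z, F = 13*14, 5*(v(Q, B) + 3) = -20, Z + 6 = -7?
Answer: √7259832382534442771669/38242715 ≈ 2228.0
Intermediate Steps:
Z = -13 (Z = -6 - 7 = -13)
v(Q, B) = -7 (v(Q, B) = -3 + (⅕)*(-20) = -3 - 4 = -7)
F = 182
f(Y) = 18 - Y² (f(Y) = 5 - (Y*Y - 13) = 5 - (Y² - 13) = 5 - (-13 + Y²) = 5 + (13 - Y²) = 18 - Y²)
U(p, t) = 175 (U(p, t) = -7 + 182 = 175)
√(4965133 + (741775/(-1092649) + f(451)/U(432, 1534))) = √(4965133 + (741775/(-1092649) + (18 - 1*451²)/175)) = √(4965133 + (741775*(-1/1092649) + (18 - 1*203401)*(1/175))) = √(4965133 + (-741775/1092649 + (18 - 203401)*(1/175))) = √(4965133 + (-741775/1092649 - 203383*1/175)) = √(4965133 + (-741775/1092649 - 203383/175)) = √(4965133 - 222356042192/191213575) = √(949178475238283/191213575) = √7259832382534442771669/38242715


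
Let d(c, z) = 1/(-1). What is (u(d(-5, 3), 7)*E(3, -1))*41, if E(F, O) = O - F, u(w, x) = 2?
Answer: -328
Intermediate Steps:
d(c, z) = -1
(u(d(-5, 3), 7)*E(3, -1))*41 = (2*(-1 - 1*3))*41 = (2*(-1 - 3))*41 = (2*(-4))*41 = -8*41 = -328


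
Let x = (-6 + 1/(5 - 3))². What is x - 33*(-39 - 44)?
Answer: 11077/4 ≈ 2769.3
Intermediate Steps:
x = 121/4 (x = (-6 + 1/2)² = (-6 + ½)² = (-11/2)² = 121/4 ≈ 30.250)
x - 33*(-39 - 44) = 121/4 - 33*(-39 - 44) = 121/4 - 33*(-83) = 121/4 + 2739 = 11077/4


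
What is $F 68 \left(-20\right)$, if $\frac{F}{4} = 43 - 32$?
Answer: $-59840$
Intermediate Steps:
$F = 44$ ($F = 4 \left(43 - 32\right) = 4 \cdot 11 = 44$)
$F 68 \left(-20\right) = 44 \cdot 68 \left(-20\right) = 2992 \left(-20\right) = -59840$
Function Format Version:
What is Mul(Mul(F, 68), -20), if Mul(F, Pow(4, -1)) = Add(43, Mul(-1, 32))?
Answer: -59840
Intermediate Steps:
F = 44 (F = Mul(4, Add(43, Mul(-1, 32))) = Mul(4, Add(43, -32)) = Mul(4, 11) = 44)
Mul(Mul(F, 68), -20) = Mul(Mul(44, 68), -20) = Mul(2992, -20) = -59840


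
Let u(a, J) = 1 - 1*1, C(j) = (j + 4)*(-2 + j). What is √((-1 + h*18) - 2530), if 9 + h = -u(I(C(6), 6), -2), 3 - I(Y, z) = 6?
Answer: I*√2693 ≈ 51.894*I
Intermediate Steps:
C(j) = (-2 + j)*(4 + j) (C(j) = (4 + j)*(-2 + j) = (-2 + j)*(4 + j))
I(Y, z) = -3 (I(Y, z) = 3 - 1*6 = 3 - 6 = -3)
u(a, J) = 0 (u(a, J) = 1 - 1 = 0)
h = -9 (h = -9 - 1*0 = -9 + 0 = -9)
√((-1 + h*18) - 2530) = √((-1 - 9*18) - 2530) = √((-1 - 162) - 2530) = √(-163 - 2530) = √(-2693) = I*√2693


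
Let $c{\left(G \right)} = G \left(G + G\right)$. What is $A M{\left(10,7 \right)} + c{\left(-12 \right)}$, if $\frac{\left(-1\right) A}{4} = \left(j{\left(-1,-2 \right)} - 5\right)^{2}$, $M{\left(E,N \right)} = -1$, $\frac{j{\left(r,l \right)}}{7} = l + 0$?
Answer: $1732$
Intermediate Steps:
$j{\left(r,l \right)} = 7 l$ ($j{\left(r,l \right)} = 7 \left(l + 0\right) = 7 l$)
$c{\left(G \right)} = 2 G^{2}$ ($c{\left(G \right)} = G 2 G = 2 G^{2}$)
$A = -1444$ ($A = - 4 \left(7 \left(-2\right) - 5\right)^{2} = - 4 \left(-14 - 5\right)^{2} = - 4 \left(-19\right)^{2} = \left(-4\right) 361 = -1444$)
$A M{\left(10,7 \right)} + c{\left(-12 \right)} = \left(-1444\right) \left(-1\right) + 2 \left(-12\right)^{2} = 1444 + 2 \cdot 144 = 1444 + 288 = 1732$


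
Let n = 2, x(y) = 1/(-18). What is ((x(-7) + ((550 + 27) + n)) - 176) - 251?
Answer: 2735/18 ≈ 151.94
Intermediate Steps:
x(y) = -1/18
((x(-7) + ((550 + 27) + n)) - 176) - 251 = ((-1/18 + ((550 + 27) + 2)) - 176) - 251 = ((-1/18 + (577 + 2)) - 176) - 251 = ((-1/18 + 579) - 176) - 251 = (10421/18 - 176) - 251 = 7253/18 - 251 = 2735/18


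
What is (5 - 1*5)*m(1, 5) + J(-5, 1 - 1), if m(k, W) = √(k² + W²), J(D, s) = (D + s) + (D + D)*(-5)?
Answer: 45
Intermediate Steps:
J(D, s) = s - 9*D (J(D, s) = (D + s) + (2*D)*(-5) = (D + s) - 10*D = s - 9*D)
m(k, W) = √(W² + k²)
(5 - 1*5)*m(1, 5) + J(-5, 1 - 1) = (5 - 1*5)*√(5² + 1²) + ((1 - 1) - 9*(-5)) = (5 - 5)*√(25 + 1) + (0 + 45) = 0*√26 + 45 = 0 + 45 = 45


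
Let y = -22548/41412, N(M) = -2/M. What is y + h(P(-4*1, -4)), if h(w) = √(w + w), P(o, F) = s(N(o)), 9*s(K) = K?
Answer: -2186/10353 ≈ -0.21115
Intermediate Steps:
s(K) = K/9
P(o, F) = -2/(9*o) (P(o, F) = (-2/o)/9 = -2/(9*o))
h(w) = √2*√w (h(w) = √(2*w) = √2*√w)
y = -1879/3451 (y = -22548*1/41412 = -1879/3451 ≈ -0.54448)
y + h(P(-4*1, -4)) = -1879/3451 + √2*√(-2/(9*((-4*1)))) = -1879/3451 + √2*√(-2/9/(-4)) = -1879/3451 + √2*√(-2/9*(-¼)) = -1879/3451 + √2*√(1/18) = -1879/3451 + √2*(√2/6) = -1879/3451 + ⅓ = -2186/10353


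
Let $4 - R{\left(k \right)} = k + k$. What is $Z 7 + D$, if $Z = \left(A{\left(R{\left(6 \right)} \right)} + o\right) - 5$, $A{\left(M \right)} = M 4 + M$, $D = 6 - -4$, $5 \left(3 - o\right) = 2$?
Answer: $- \frac{1434}{5} \approx -286.8$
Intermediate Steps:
$o = \frac{13}{5}$ ($o = 3 - \frac{2}{5} = \frac{13}{5} \approx 2.6$)
$R{\left(k \right)} = 4 - 2 k$ ($R{\left(k \right)} = 4 - \left(k + k\right) = 4 - 2 k$)
$D = 10$ ($D = 6 + 4 = 10$)
$A{\left(M \right)} = 5 M$ ($A{\left(M \right)} = 4 M + M = 5 M$)
$Z = - \frac{212}{5}$ ($Z = \left(5 \left(4 - 12\right) + \frac{13}{5}\right) - 5 = \left(5 \left(-8\right) + \frac{13}{5}\right) - 5 = \left(-40 + \frac{13}{5}\right) - 5 = - \frac{187}{5} - 5 = - \frac{212}{5} \approx -42.4$)
$Z 7 + D = \left(- \frac{212}{5}\right) 7 + 10 = - \frac{1484}{5} + 10 = - \frac{1434}{5}$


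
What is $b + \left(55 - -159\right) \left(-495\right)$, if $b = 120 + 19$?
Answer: $-105791$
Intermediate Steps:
$b = 139$
$b + \left(55 - -159\right) \left(-495\right) = 139 + \left(55 - -159\right) \left(-495\right) = 139 + \left(55 + 159\right) \left(-495\right) = 139 + 214 \left(-495\right) = 139 - 105930 = -105791$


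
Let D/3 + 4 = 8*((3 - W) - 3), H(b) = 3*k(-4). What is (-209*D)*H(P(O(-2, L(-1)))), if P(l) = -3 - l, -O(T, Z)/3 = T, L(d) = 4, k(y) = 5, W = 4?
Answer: 338580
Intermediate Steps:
O(T, Z) = -3*T
H(b) = 15 (H(b) = 3*5 = 15)
D = -108 (D = -12 + 3*(8*((3 - 1*4) - 3)) = -12 + 3*(8*((3 - 4) - 3)) = -12 + 3*(8*(-1 - 3)) = -12 + 3*(8*(-4)) = -12 + 3*(-32) = -12 - 96 = -108)
(-209*D)*H(P(O(-2, L(-1)))) = -209*(-108)*15 = 22572*15 = 338580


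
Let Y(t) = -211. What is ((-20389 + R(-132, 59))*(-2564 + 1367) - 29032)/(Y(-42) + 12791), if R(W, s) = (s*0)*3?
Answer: 24376601/12580 ≈ 1937.7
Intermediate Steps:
R(W, s) = 0 (R(W, s) = 0*3 = 0)
((-20389 + R(-132, 59))*(-2564 + 1367) - 29032)/(Y(-42) + 12791) = ((-20389 + 0)*(-2564 + 1367) - 29032)/(-211 + 12791) = (-20389*(-1197) - 29032)/12580 = (24405633 - 29032)*(1/12580) = 24376601*(1/12580) = 24376601/12580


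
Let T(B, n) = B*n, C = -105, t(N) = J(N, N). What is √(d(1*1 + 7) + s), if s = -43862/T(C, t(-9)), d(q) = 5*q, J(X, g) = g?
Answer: I*√12990/45 ≈ 2.5327*I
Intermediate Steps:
t(N) = N
s = -6266/135 (s = -43862/((-105*(-9))) = -43862/945 = -43862*1/945 = -6266/135 ≈ -46.415)
√(d(1*1 + 7) + s) = √(5*(1*1 + 7) - 6266/135) = √(5*(1 + 7) - 6266/135) = √(5*8 - 6266/135) = √(40 - 6266/135) = √(-866/135) = I*√12990/45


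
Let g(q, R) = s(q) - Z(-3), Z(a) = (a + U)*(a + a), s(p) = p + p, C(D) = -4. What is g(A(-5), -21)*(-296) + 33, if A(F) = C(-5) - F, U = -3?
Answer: 10097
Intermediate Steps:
s(p) = 2*p
A(F) = -4 - F
Z(a) = 2*a*(-3 + a) (Z(a) = (a - 3)*(a + a) = (-3 + a)*(2*a) = 2*a*(-3 + a))
g(q, R) = -36 + 2*q (g(q, R) = 2*q - 2*(-3)*(-3 - 3) = 2*q - 2*(-3)*(-6) = 2*q - 1*36 = 2*q - 36 = -36 + 2*q)
g(A(-5), -21)*(-296) + 33 = (-36 + 2*(-4 - 1*(-5)))*(-296) + 33 = (-36 + 2*(-4 + 5))*(-296) + 33 = (-36 + 2*1)*(-296) + 33 = (-36 + 2)*(-296) + 33 = -34*(-296) + 33 = 10064 + 33 = 10097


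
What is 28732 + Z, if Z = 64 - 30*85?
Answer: 26246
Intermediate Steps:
Z = -2486 (Z = 64 - 2550 = -2486)
28732 + Z = 28732 - 2486 = 26246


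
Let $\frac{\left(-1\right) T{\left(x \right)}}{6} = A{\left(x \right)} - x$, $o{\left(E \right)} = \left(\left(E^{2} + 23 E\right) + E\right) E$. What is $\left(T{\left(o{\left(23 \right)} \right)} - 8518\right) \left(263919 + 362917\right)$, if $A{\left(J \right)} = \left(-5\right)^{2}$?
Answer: $88076726360$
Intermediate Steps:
$A{\left(J \right)} = 25$
$o{\left(E \right)} = E \left(E^{2} + 24 E\right)$ ($o{\left(E \right)} = \left(E^{2} + 24 E\right) E = E \left(E^{2} + 24 E\right)$)
$T{\left(x \right)} = -150 + 6 x$ ($T{\left(x \right)} = - 6 \left(25 - x\right) = -150 + 6 x$)
$\left(T{\left(o{\left(23 \right)} \right)} - 8518\right) \left(263919 + 362917\right) = \left(\left(-150 + 6 \cdot 23^{2} \left(24 + 23\right)\right) - 8518\right) \left(263919 + 362917\right) = \left(\left(-150 + 6 \cdot 529 \cdot 47\right) - 8518\right) 626836 = \left(\left(-150 + 6 \cdot 24863\right) - 8518\right) 626836 = \left(\left(-150 + 149178\right) - 8518\right) 626836 = \left(149028 - 8518\right) 626836 = 140510 \cdot 626836 = 88076726360$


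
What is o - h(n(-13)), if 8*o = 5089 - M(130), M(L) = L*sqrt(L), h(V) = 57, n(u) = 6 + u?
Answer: 4633/8 - 65*sqrt(130)/4 ≈ 393.85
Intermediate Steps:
M(L) = L**(3/2)
o = 5089/8 - 65*sqrt(130)/4 (o = (5089 - 130**(3/2))/8 = (5089 - 130*sqrt(130))/8 = 5089/8 - 65*sqrt(130)/4 ≈ 450.85)
o - h(n(-13)) = (5089/8 - 65*sqrt(130)/4) - 1*57 = (5089/8 - 65*sqrt(130)/4) - 57 = 4633/8 - 65*sqrt(130)/4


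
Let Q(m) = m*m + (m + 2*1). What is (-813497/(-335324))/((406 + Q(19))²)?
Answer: 813497/208217425856 ≈ 3.9070e-6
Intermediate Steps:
Q(m) = 2 + m + m² (Q(m) = m² + (m + 2) = m² + (2 + m) = 2 + m + m²)
(-813497/(-335324))/((406 + Q(19))²) = (-813497/(-335324))/((406 + (2 + 19 + 19²))²) = (-813497*(-1/335324))/((406 + (2 + 19 + 361))²) = 813497/(335324*((406 + 382)²)) = 813497/(335324*(788²)) = (813497/335324)/620944 = (813497/335324)*(1/620944) = 813497/208217425856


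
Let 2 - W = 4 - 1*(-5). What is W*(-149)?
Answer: 1043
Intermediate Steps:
W = -7 (W = 2 - (4 - 1*(-5)) = 2 - (4 + 5) = 2 - 1*9 = 2 - 9 = -7)
W*(-149) = -7*(-149) = 1043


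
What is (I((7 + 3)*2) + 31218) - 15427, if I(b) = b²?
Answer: 16191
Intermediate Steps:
(I((7 + 3)*2) + 31218) - 15427 = (((7 + 3)*2)² + 31218) - 15427 = ((10*2)² + 31218) - 15427 = (20² + 31218) - 15427 = (400 + 31218) - 15427 = 31618 - 15427 = 16191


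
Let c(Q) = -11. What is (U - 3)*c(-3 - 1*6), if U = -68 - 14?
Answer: 935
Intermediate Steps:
U = -82
(U - 3)*c(-3 - 1*6) = (-82 - 3)*(-11) = -85*(-11) = 935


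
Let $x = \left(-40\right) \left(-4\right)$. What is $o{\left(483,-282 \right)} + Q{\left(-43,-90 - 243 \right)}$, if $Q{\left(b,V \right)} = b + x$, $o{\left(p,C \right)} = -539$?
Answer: $-422$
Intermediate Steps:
$x = 160$
$Q{\left(b,V \right)} = 160 + b$ ($Q{\left(b,V \right)} = b + 160 = 160 + b$)
$o{\left(483,-282 \right)} + Q{\left(-43,-90 - 243 \right)} = -539 + \left(160 - 43\right) = -539 + 117 = -422$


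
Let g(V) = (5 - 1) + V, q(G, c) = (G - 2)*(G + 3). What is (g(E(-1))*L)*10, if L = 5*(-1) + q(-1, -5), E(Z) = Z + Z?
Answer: -220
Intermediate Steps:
E(Z) = 2*Z
q(G, c) = (-2 + G)*(3 + G)
g(V) = 4 + V
L = -11 (L = 5*(-1) + (-6 - 1 + (-1)**2) = -5 + (-6 - 1 + 1) = -5 - 6 = -11)
(g(E(-1))*L)*10 = ((4 + 2*(-1))*(-11))*10 = ((4 - 2)*(-11))*10 = (2*(-11))*10 = -22*10 = -220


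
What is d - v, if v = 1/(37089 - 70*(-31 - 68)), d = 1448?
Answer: 63739511/44019 ≈ 1448.0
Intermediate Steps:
v = 1/44019 (v = 1/(37089 - 70*(-99)) = 1/(37089 + 6930) = 1/44019 ≈ 2.2717e-5)
d - v = 1448 - 1*1/44019 = 1448 - 1/44019 = 63739511/44019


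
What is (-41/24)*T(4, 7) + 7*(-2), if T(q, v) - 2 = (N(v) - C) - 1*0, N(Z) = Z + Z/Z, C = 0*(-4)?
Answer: -373/12 ≈ -31.083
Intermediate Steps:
C = 0
N(Z) = 1 + Z (N(Z) = Z + 1 = 1 + Z)
T(q, v) = 3 + v (T(q, v) = 2 + (((1 + v) - 1*0) - 1*0) = 2 + (((1 + v) + 0) + 0) = 2 + ((1 + v) + 0) = 2 + (1 + v) = 3 + v)
(-41/24)*T(4, 7) + 7*(-2) = (-41/24)*(3 + 7) + 7*(-2) = -41*1/24*10 - 14 = -41/24*10 - 14 = -205/12 - 14 = -373/12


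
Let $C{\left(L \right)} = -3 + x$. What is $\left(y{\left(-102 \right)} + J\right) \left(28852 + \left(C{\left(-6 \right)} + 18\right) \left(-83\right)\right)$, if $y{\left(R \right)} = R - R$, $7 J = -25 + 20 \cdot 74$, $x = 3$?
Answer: $\frac{39805890}{7} \approx 5.6866 \cdot 10^{6}$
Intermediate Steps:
$C{\left(L \right)} = 0$ ($C{\left(L \right)} = -3 + 3 = 0$)
$J = \frac{1455}{7}$ ($J = \frac{-25 + 20 \cdot 74}{7} = \frac{-25 + 1480}{7} = \frac{1}{7} \cdot 1455 = \frac{1455}{7} \approx 207.86$)
$y{\left(R \right)} = 0$
$\left(y{\left(-102 \right)} + J\right) \left(28852 + \left(C{\left(-6 \right)} + 18\right) \left(-83\right)\right) = \left(0 + \frac{1455}{7}\right) \left(28852 + \left(0 + 18\right) \left(-83\right)\right) = \frac{1455 \left(28852 + 18 \left(-83\right)\right)}{7} = \frac{1455 \left(28852 - 1494\right)}{7} = \frac{1455}{7} \cdot 27358 = \frac{39805890}{7}$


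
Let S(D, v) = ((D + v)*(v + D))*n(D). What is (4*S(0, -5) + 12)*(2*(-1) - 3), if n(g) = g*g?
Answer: -60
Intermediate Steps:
n(g) = g**2
S(D, v) = D**2*(D + v)**2 (S(D, v) = ((D + v)*(v + D))*D**2 = ((D + v)*(D + v))*D**2 = (D + v)**2*D**2 = D**2*(D + v)**2)
(4*S(0, -5) + 12)*(2*(-1) - 3) = (4*(0**2*(0 - 5)**2) + 12)*(2*(-1) - 3) = (4*(0*(-5)**2) + 12)*(-2 - 3) = (4*(0*25) + 12)*(-5) = (4*0 + 12)*(-5) = (0 + 12)*(-5) = 12*(-5) = -60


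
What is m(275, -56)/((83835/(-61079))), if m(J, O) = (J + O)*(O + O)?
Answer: 499381904/27945 ≈ 17870.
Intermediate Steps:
m(J, O) = 2*O*(J + O) (m(J, O) = (J + O)*(2*O) = 2*O*(J + O))
m(275, -56)/((83835/(-61079))) = (2*(-56)*(275 - 56))/((83835/(-61079))) = (2*(-56)*219)/((83835*(-1/61079))) = -24528/(-83835/61079) = -24528*(-61079/83835) = 499381904/27945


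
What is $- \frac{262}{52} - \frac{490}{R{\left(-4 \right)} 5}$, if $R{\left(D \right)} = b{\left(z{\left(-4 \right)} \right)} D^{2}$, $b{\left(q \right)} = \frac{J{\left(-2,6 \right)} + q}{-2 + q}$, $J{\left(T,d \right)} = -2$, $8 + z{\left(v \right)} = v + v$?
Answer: $- \frac{1161}{104} \approx -11.163$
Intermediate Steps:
$z{\left(v \right)} = -8 + 2 v$ ($z{\left(v \right)} = -8 + \left(v + v\right) = -8 + 2 v$)
$b{\left(q \right)} = 1$ ($b{\left(q \right)} = \frac{-2 + q}{-2 + q} = 1$)
$R{\left(D \right)} = D^{2}$ ($R{\left(D \right)} = 1 D^{2} = D^{2}$)
$- \frac{262}{52} - \frac{490}{R{\left(-4 \right)} 5} = - \frac{262}{52} - \frac{490}{\left(-4\right)^{2} \cdot 5} = \left(-262\right) \frac{1}{52} - \frac{490}{16 \cdot 5} = - \frac{131}{26} - \frac{490}{80} = - \frac{131}{26} - \frac{49}{8} = - \frac{1161}{104}$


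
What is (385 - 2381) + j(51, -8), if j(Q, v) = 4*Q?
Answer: -1792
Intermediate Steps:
(385 - 2381) + j(51, -8) = (385 - 2381) + 4*51 = -1996 + 204 = -1792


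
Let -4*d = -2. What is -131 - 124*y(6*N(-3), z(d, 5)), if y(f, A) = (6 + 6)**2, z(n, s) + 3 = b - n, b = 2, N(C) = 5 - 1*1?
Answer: -17987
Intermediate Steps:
N(C) = 4 (N(C) = 5 - 1 = 4)
d = 1/2 (d = -1/4*(-2) = 1/2 ≈ 0.50000)
z(n, s) = -1 - n (z(n, s) = -3 + (2 - n) = -1 - n)
y(f, A) = 144 (y(f, A) = 12**2 = 144)
-131 - 124*y(6*N(-3), z(d, 5)) = -131 - 124*144 = -131 - 17856 = -17987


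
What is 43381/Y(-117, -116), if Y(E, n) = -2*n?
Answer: 43381/232 ≈ 186.99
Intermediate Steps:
43381/Y(-117, -116) = 43381/((-2*(-116))) = 43381/232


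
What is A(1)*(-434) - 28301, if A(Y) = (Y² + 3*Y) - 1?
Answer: -29603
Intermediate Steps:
A(Y) = -1 + Y² + 3*Y
A(1)*(-434) - 28301 = (-1 + 1² + 3*1)*(-434) - 28301 = (-1 + 1 + 3)*(-434) - 28301 = 3*(-434) - 28301 = -1302 - 28301 = -29603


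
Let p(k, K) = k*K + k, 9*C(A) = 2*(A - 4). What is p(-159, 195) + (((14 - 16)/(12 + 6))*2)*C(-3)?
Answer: -2524256/81 ≈ -31164.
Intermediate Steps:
C(A) = -8/9 + 2*A/9 (C(A) = (2*(A - 4))/9 = (2*(-4 + A))/9 = (-8 + 2*A)/9 = -8/9 + 2*A/9)
p(k, K) = k + K*k (p(k, K) = K*k + k = k + K*k)
p(-159, 195) + (((14 - 16)/(12 + 6))*2)*C(-3) = -159*(1 + 195) + (((14 - 16)/(12 + 6))*2)*(-8/9 + (2/9)*(-3)) = -159*196 + (-2/18*2)*(-8/9 - ⅔) = -31164 + (-2*1/18*2)*(-14/9) = -31164 - ⅑*2*(-14/9) = -31164 - 2/9*(-14/9) = -31164 + 28/81 = -2524256/81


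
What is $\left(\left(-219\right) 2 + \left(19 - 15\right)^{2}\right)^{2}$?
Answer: $178084$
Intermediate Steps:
$\left(\left(-219\right) 2 + \left(19 - 15\right)^{2}\right)^{2} = \left(-438 + 4^{2}\right)^{2} = \left(-438 + 16\right)^{2} = \left(-422\right)^{2} = 178084$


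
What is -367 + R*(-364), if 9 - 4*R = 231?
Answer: 19835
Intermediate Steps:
R = -111/2 (R = 9/4 - 1/4*231 = 9/4 - 231/4 = -111/2 ≈ -55.500)
-367 + R*(-364) = -367 - 111/2*(-364) = -367 + 20202 = 19835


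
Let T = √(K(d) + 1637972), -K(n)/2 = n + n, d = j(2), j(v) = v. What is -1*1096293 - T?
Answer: -1096293 - 6*√45499 ≈ -1.0976e+6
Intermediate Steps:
d = 2
K(n) = -4*n (K(n) = -2*(n + n) = -4*n)
T = 6*√45499 (T = √(-4*2 + 1637972) = √(-8 + 1637972) = √1637964 = 6*√45499 ≈ 1279.8)
-1*1096293 - T = -1*1096293 - 6*√45499 = -1096293 - 6*√45499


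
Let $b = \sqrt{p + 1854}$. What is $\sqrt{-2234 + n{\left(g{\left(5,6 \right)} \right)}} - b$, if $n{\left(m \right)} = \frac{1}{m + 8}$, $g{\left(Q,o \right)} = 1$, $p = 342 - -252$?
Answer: $- 12 \sqrt{17} + \frac{i \sqrt{20105}}{3} \approx -49.477 + 47.264 i$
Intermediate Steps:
$p = 594$ ($p = 342 + 252 = 594$)
$n{\left(m \right)} = \frac{1}{8 + m}$
$b = 12 \sqrt{17}$ ($b = \sqrt{594 + 1854} = \sqrt{2448} = 12 \sqrt{17} \approx 49.477$)
$\sqrt{-2234 + n{\left(g{\left(5,6 \right)} \right)}} - b = \sqrt{-2234 + \frac{1}{8 + 1}} - 12 \sqrt{17} = \sqrt{-2234 + \frac{1}{9}} - 12 \sqrt{17} = \sqrt{- \frac{20105}{9}} - 12 \sqrt{17} = \frac{i \sqrt{20105}}{3} - 12 \sqrt{17} = - 12 \sqrt{17} + \frac{i \sqrt{20105}}{3}$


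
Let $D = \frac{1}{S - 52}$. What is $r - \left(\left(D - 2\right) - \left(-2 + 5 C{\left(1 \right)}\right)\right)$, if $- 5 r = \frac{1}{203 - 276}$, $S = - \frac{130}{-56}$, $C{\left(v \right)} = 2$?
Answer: $\frac{5088761}{507715} \approx 10.023$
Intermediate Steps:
$S = \frac{65}{28}$ ($S = \left(-130\right) \left(- \frac{1}{56}\right) = \frac{65}{28} \approx 2.3214$)
$r = \frac{1}{365}$ ($r = - \frac{1}{5 \left(203 - 276\right)} = - \frac{1}{5 \left(-73\right)} = \left(- \frac{1}{5}\right) \left(- \frac{1}{73}\right) = \frac{1}{365} \approx 0.0027397$)
$D = - \frac{28}{1391}$ ($D = \frac{1}{\frac{65}{28} - 52} = \frac{1}{- \frac{1391}{28}} = - \frac{28}{1391} \approx -0.020129$)
$r - \left(\left(D - 2\right) - \left(-2 + 5 C{\left(1 \right)}\right)\right) = \frac{1}{365} - \left(\left(- \frac{28}{1391} - 2\right) + \left(2 - 10\right)\right) = \frac{1}{365} - \left(- \frac{2810}{1391} + \left(2 - 10\right)\right) = \frac{1}{365} - \left(- \frac{2810}{1391} - 8\right) = \frac{1}{365} - - \frac{13938}{1391} = \frac{1}{365} + \frac{13938}{1391} = \frac{5088761}{507715}$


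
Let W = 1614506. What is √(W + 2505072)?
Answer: √4119578 ≈ 2029.7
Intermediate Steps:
√(W + 2505072) = √(1614506 + 2505072) = √4119578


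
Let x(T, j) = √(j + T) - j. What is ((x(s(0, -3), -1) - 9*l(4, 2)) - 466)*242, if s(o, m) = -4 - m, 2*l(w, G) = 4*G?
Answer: -121242 + 242*I*√2 ≈ -1.2124e+5 + 342.24*I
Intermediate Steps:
l(w, G) = 2*G (l(w, G) = (4*G)/2 = 2*G)
x(T, j) = √(T + j) - j
((x(s(0, -3), -1) - 9*l(4, 2)) - 466)*242 = (((√((-4 - 1*(-3)) - 1) - 1*(-1)) - 18*2) - 466)*242 = (((√((-4 + 3) - 1) + 1) - 9*4) - 466)*242 = (((√(-1 - 1) + 1) - 36) - 466)*242 = (((√(-2) + 1) - 36) - 466)*242 = (((I*√2 + 1) - 36) - 466)*242 = (((1 + I*√2) - 36) - 466)*242 = ((-35 + I*√2) - 466)*242 = (-501 + I*√2)*242 = -121242 + 242*I*√2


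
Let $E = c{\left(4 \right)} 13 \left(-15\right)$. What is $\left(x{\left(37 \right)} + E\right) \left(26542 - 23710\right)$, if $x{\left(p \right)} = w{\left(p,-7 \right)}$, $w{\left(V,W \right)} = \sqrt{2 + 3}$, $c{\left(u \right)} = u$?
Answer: $-2208960 + 2832 \sqrt{5} \approx -2.2026 \cdot 10^{6}$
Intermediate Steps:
$w{\left(V,W \right)} = \sqrt{5}$
$x{\left(p \right)} = \sqrt{5}$
$E = -780$ ($E = 4 \cdot 13 \left(-15\right) = 52 \left(-15\right) = -780$)
$\left(x{\left(37 \right)} + E\right) \left(26542 - 23710\right) = \left(\sqrt{5} - 780\right) \left(26542 - 23710\right) = \left(-780 + \sqrt{5}\right) 2832 = -2208960 + 2832 \sqrt{5}$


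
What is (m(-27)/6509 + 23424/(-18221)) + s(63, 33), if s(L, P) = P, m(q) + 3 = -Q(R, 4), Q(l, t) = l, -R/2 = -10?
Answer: 163518706/5156543 ≈ 31.711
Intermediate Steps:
R = 20 (R = -2*(-10) = 20)
m(q) = -23 (m(q) = -3 - 1*20 = -3 - 20 = -23)
(m(-27)/6509 + 23424/(-18221)) + s(63, 33) = (-23/6509 + 23424/(-18221)) + 33 = (-23*1/6509 + 23424*(-1/18221)) + 33 = (-1/283 - 23424/18221) + 33 = -6647213/5156543 + 33 = 163518706/5156543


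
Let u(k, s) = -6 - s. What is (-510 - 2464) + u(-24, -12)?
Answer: -2968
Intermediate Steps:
(-510 - 2464) + u(-24, -12) = (-510 - 2464) + (-6 - 1*(-12)) = -2974 + (-6 + 12) = -2974 + 6 = -2968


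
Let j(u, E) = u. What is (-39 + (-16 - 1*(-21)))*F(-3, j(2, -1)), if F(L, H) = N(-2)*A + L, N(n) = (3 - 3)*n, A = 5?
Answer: 102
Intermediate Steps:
N(n) = 0 (N(n) = 0*n = 0)
F(L, H) = L (F(L, H) = 0*5 + L = 0 + L = L)
(-39 + (-16 - 1*(-21)))*F(-3, j(2, -1)) = (-39 + (-16 - 1*(-21)))*(-3) = (-39 + (-16 + 21))*(-3) = (-39 + 5)*(-3) = -34*(-3) = 102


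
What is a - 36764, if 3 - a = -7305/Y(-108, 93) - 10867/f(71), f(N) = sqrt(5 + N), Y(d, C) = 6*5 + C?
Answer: -1504766/41 + 10867*sqrt(19)/38 ≈ -35455.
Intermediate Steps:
Y(d, C) = 30 + C
a = 2558/41 + 10867*sqrt(19)/38 (a = 3 - (-7305/(30 + 93) - 10867/sqrt(5 + 71)) = 3 - (-7305/123 - 10867*sqrt(19)/38) = 3 - (-7305*1/123 - 10867*sqrt(19)/38) = 3 - (-2435/41 - 10867*sqrt(19)/38) = 3 + (2435/41 + 10867*sqrt(19)/38) = 2558/41 + 10867*sqrt(19)/38 ≈ 1308.9)
a - 36764 = (2558/41 + 10867*sqrt(19)/38) - 36764 = -1504766/41 + 10867*sqrt(19)/38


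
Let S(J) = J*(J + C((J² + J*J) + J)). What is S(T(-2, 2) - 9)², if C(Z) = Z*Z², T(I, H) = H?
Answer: 27825076402704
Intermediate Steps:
C(Z) = Z³
S(J) = J*(J + (J + 2*J²)³) (S(J) = J*(J + ((J² + J*J) + J)³) = J*(J + ((J² + J²) + J)³) = J*(J + (2*J² + J)³) = J*(J + (J + 2*J²)³))
S(T(-2, 2) - 9)² = ((2 - 9)² + (2 - 9)⁴*(1 + 2*(2 - 9))³)² = ((-7)² + (-7)⁴*(1 + 2*(-7))³)² = (49 + 2401*(1 - 14)³)² = (49 + 2401*(-13)³)² = (49 + 2401*(-2197))² = (49 - 5274997)² = (-5274948)² = 27825076402704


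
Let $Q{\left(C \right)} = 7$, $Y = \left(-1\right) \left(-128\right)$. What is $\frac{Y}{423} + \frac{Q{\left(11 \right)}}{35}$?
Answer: $\frac{1063}{2115} \approx 0.5026$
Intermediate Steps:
$Y = 128$
$\frac{Y}{423} + \frac{Q{\left(11 \right)}}{35} = \frac{128}{423} + \frac{7}{35} = 128 \cdot \frac{1}{423} + 7 \cdot \frac{1}{35} = \frac{128}{423} + \frac{1}{5} = \frac{1063}{2115}$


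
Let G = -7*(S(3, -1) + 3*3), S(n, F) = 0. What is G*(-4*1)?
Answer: 252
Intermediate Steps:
G = -63 (G = -7*(0 + 3*3) = -7*(0 + 9) = -7*9 = -63)
G*(-4*1) = -(-252) = -63*(-4) = 252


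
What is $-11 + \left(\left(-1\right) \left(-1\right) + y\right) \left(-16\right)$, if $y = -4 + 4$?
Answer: $-27$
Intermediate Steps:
$y = 0$
$-11 + \left(\left(-1\right) \left(-1\right) + y\right) \left(-16\right) = -11 + \left(\left(-1\right) \left(-1\right) + 0\right) \left(-16\right) = -11 + \left(1 + 0\right) \left(-16\right) = -11 + 1 \left(-16\right) = -11 - 16 = -27$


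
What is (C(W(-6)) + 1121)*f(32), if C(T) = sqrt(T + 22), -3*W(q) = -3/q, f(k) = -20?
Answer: -22420 - 10*sqrt(786)/3 ≈ -22513.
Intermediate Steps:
W(q) = 1/q (W(q) = -(-1)/q = 1/q)
C(T) = sqrt(22 + T)
(C(W(-6)) + 1121)*f(32) = (sqrt(22 + 1/(-6)) + 1121)*(-20) = (sqrt(22 - 1/6) + 1121)*(-20) = (sqrt(131/6) + 1121)*(-20) = (sqrt(786)/6 + 1121)*(-20) = (1121 + sqrt(786)/6)*(-20) = -22420 - 10*sqrt(786)/3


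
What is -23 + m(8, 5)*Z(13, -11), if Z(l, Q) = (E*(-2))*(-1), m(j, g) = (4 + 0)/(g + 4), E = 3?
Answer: -61/3 ≈ -20.333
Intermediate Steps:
m(j, g) = 4/(4 + g)
Z(l, Q) = 6 (Z(l, Q) = (3*(-2))*(-1) = -6*(-1) = 6)
-23 + m(8, 5)*Z(13, -11) = -23 + (4/(4 + 5))*6 = -23 + (4/9)*6 = -23 + 8/3 = -61/3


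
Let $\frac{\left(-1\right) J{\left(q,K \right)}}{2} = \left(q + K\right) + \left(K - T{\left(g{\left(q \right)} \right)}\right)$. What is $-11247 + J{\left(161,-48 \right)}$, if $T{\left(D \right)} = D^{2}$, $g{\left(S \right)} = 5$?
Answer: $-11327$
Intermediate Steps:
$J{\left(q,K \right)} = 50 - 4 K - 2 q$ ($J{\left(q,K \right)} = - 2 \left(\left(q + K\right) + \left(K - 5^{2}\right)\right) = - 2 \left(\left(K + q\right) + \left(K - 25\right)\right) = - 2 \left(\left(K + q\right) + \left(-25 + K\right)\right) = - 2 \left(-25 + q + 2 K\right) = 50 - 4 K - 2 q$)
$-11247 + J{\left(161,-48 \right)} = -11247 - 80 = -11327$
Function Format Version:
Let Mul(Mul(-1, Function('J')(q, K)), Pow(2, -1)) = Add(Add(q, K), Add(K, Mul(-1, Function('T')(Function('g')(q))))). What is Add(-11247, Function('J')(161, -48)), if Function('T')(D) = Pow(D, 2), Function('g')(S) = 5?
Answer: -11327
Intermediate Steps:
Function('J')(q, K) = Add(50, Mul(-4, K), Mul(-2, q)) (Function('J')(q, K) = Mul(-2, Add(Add(q, K), Add(K, Mul(-1, Pow(5, 2))))) = Mul(-2, Add(Add(K, q), Add(K, Mul(-1, 25)))) = Mul(-2, Add(Add(K, q), Add(K, -25))) = Mul(-2, Add(Add(K, q), Add(-25, K))) = Mul(-2, Add(-25, q, Mul(2, K))) = Add(50, Mul(-4, K), Mul(-2, q)))
Add(-11247, Function('J')(161, -48)) = Add(-11247, Add(50, Mul(-4, -48), Mul(-2, 161))) = Add(-11247, Add(50, 192, -322)) = Add(-11247, -80) = -11327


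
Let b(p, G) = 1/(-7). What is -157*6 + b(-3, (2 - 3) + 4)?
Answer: -6595/7 ≈ -942.14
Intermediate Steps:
b(p, G) = -⅐
-157*6 + b(-3, (2 - 3) + 4) = -157*6 - ⅐ = -942 - ⅐ = -6595/7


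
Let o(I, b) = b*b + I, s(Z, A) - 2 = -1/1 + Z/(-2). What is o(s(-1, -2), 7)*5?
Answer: 505/2 ≈ 252.50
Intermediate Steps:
s(Z, A) = 1 - Z/2 (s(Z, A) = 2 + (-1/1 + Z/(-2)) = 2 + (-1*1 + Z*(-1/2)) = 2 + (-1 - Z/2) = 1 - Z/2)
o(I, b) = I + b**2 (o(I, b) = b**2 + I = I + b**2)
o(s(-1, -2), 7)*5 = ((1 - 1/2*(-1)) + 7**2)*5 = ((1 + 1/2) + 49)*5 = (3/2 + 49)*5 = (101/2)*5 = 505/2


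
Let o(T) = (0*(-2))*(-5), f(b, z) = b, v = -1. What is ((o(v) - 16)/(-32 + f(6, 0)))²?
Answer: 64/169 ≈ 0.37870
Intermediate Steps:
o(T) = 0 (o(T) = 0*(-5) = 0)
((o(v) - 16)/(-32 + f(6, 0)))² = ((0 - 16)/(-32 + 6))² = (-16/(-26))² = (-16*(-1/26))² = (8/13)² = 64/169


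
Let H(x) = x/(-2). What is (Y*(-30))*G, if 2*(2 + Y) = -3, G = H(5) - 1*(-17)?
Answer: 3045/2 ≈ 1522.5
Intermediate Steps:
H(x) = -x/2 (H(x) = x*(-1/2) = -x/2)
G = 29/2 (G = -1/2*5 - 1*(-17) = -5/2 + 17 = 29/2 ≈ 14.500)
Y = -7/2 (Y = -2 + (1/2)*(-3) = -2 - 3/2 = -7/2 ≈ -3.5000)
(Y*(-30))*G = -7/2*(-30)*(29/2) = 105*(29/2) = 3045/2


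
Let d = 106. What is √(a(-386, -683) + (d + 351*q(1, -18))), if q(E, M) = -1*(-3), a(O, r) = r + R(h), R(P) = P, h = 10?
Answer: 9*√6 ≈ 22.045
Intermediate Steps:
a(O, r) = 10 + r (a(O, r) = r + 10 = 10 + r)
q(E, M) = 3
√(a(-386, -683) + (d + 351*q(1, -18))) = √((10 - 683) + (106 + 351*3)) = √(-673 + (106 + 1053)) = √(-673 + 1159) = √486 = 9*√6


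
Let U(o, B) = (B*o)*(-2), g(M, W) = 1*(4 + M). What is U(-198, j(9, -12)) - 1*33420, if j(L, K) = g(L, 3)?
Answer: -28272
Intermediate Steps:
g(M, W) = 4 + M
j(L, K) = 4 + L
U(o, B) = -2*B*o
U(-198, j(9, -12)) - 1*33420 = -2*(4 + 9)*(-198) - 1*33420 = -2*13*(-198) - 33420 = 5148 - 33420 = -28272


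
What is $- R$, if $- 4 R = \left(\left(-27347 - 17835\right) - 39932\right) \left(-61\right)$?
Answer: $\frac{2595977}{2} \approx 1.298 \cdot 10^{6}$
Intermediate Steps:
$R = - \frac{2595977}{2}$ ($R = - \frac{\left(\left(-27347 - 17835\right) - 39932\right) \left(-61\right)}{4} = - \frac{\left(-45182 - 39932\right) \left(-61\right)}{4} = - \frac{\left(-85114\right) \left(-61\right)}{4} = \left(- \frac{1}{4}\right) 5191954 = - \frac{2595977}{2} \approx -1.298 \cdot 10^{6}$)
$- R = \left(-1\right) \left(- \frac{2595977}{2}\right) = \frac{2595977}{2}$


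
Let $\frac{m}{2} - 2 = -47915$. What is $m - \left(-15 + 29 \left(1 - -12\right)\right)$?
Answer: $-96188$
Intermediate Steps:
$m = -95826$ ($m = 4 + 2 \left(-47915\right) = 4 - 95830 = -95826$)
$m - \left(-15 + 29 \left(1 - -12\right)\right) = -95826 - \left(-15 + 29 \left(1 - -12\right)\right) = -95826 - \left(-15 + 29 \left(1 + 12\right)\right) = -95826 - \left(-15 + 29 \cdot 13\right) = -95826 - \left(-15 + 377\right) = -95826 - 362 = -96188$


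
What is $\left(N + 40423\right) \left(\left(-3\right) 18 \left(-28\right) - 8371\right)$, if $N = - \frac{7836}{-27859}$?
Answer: $- \frac{7724277891787}{27859} \approx -2.7726 \cdot 10^{8}$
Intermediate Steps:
$N = \frac{7836}{27859}$ ($N = \left(-7836\right) \left(- \frac{1}{27859}\right) = \frac{7836}{27859} \approx 0.28127$)
$\left(N + 40423\right) \left(\left(-3\right) 18 \left(-28\right) - 8371\right) = \left(\frac{7836}{27859} + 40423\right) \left(\left(-3\right) 18 \left(-28\right) - 8371\right) = \frac{1126152193 \left(\left(-54\right) \left(-28\right) - 8371\right)}{27859} = \frac{1126152193 \left(1512 - 8371\right)}{27859} = \frac{1126152193}{27859} \left(-6859\right) = - \frac{7724277891787}{27859}$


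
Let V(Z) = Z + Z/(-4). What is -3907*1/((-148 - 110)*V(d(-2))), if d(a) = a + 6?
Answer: 3907/774 ≈ 5.0478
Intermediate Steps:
d(a) = 6 + a
V(Z) = 3*Z/4 (V(Z) = Z + Z*(-1/4) = Z - Z/4 = 3*Z/4)
-3907*1/((-148 - 110)*V(d(-2))) = -3907*4/(3*(-148 - 110)*(6 - 2)) = -3907/((-387*4/2)) = -3907/((-258*3)) = -3907/(-774) = -3907*(-1/774) = 3907/774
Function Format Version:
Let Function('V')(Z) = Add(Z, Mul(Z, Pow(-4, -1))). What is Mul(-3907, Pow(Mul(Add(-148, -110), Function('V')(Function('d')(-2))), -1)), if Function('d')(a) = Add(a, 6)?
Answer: Rational(3907, 774) ≈ 5.0478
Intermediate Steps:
Function('d')(a) = Add(6, a)
Function('V')(Z) = Mul(Rational(3, 4), Z) (Function('V')(Z) = Add(Z, Mul(Z, Rational(-1, 4))) = Add(Z, Mul(Rational(-1, 4), Z)) = Mul(Rational(3, 4), Z))
Mul(-3907, Pow(Mul(Add(-148, -110), Function('V')(Function('d')(-2))), -1)) = Mul(-3907, Pow(Mul(Add(-148, -110), Mul(Rational(3, 4), Add(6, -2))), -1)) = Mul(-3907, Pow(Mul(-258, Mul(Rational(3, 4), 4)), -1)) = Mul(-3907, Pow(Mul(-258, 3), -1)) = Mul(-3907, Pow(-774, -1)) = Mul(-3907, Rational(-1, 774)) = Rational(3907, 774)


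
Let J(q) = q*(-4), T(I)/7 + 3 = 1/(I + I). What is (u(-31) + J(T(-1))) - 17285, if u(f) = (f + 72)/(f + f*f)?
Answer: -15983869/930 ≈ -17187.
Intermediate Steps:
u(f) = (72 + f)/(f + f²)
T(I) = -21 + 7/(2*I) (T(I) = -21 + 7/(I + I) = -21 + 7/((2*I)) = -21 + 7*(1/(2*I)) = -21 + 7/(2*I))
J(q) = -4*q
(u(-31) + J(T(-1))) - 17285 = ((72 - 31)/((-31)*(1 - 31)) - 4*(-21 + (7/2)/(-1))) - 17285 = (-1/31*41/(-30) - 4*(-21 + (7/2)*(-1))) - 17285 = (-1/31*(-1/30)*41 - 4*(-21 - 7/2)) - 17285 = (41/930 - 4*(-49/2)) - 17285 = (41/930 + 98) - 17285 = 91181/930 - 17285 = -15983869/930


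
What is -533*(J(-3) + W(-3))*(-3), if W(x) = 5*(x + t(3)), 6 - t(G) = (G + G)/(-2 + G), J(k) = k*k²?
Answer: -67158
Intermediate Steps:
J(k) = k³
t(G) = 6 - 2*G/(-2 + G) (t(G) = 6 - (G + G)/(-2 + G) = 6 - 2*G/(-2 + G))
W(x) = 5*x (W(x) = 5*(x + 4*(-3 + 3)/(-2 + 3)) = 5*(x + 4*0/1) = 5*(x + 4*1*0) = 5*(x + 0) = 5*x)
-533*(J(-3) + W(-3))*(-3) = -533*((-3)³ + 5*(-3))*(-3) = -533*(-27 - 15)*(-3) = -(-22386)*(-3) = -533*126 = -67158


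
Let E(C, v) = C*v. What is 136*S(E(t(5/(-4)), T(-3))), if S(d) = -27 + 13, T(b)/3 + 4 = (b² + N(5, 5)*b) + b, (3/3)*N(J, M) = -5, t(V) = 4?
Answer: -1904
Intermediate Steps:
N(J, M) = -5
T(b) = -12 - 12*b + 3*b² (T(b) = -12 + 3*((b² - 5*b) + b) = -12 + 3*(b² - 4*b) = -12 + (-12*b + 3*b²) = -12 - 12*b + 3*b²)
S(d) = -14
136*S(E(t(5/(-4)), T(-3))) = 136*(-14) = -1904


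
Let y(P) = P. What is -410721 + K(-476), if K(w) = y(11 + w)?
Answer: -411186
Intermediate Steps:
K(w) = 11 + w
-410721 + K(-476) = -410721 + (11 - 476) = -410721 - 465 = -411186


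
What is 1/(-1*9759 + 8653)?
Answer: -1/1106 ≈ -0.00090416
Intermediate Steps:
1/(-1*9759 + 8653) = 1/(-9759 + 8653) = 1/(-1106) = -1/1106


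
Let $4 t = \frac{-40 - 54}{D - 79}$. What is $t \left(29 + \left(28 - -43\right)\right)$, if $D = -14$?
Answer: $\frac{2350}{93} \approx 25.269$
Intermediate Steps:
$t = \frac{47}{186}$ ($t = \frac{\left(-40 - 54\right) \frac{1}{-14 - 79}}{4} = \frac{\left(-94\right) \frac{1}{-93}}{4} = \frac{\left(-94\right) \left(- \frac{1}{93}\right)}{4} = \frac{1}{4} \cdot \frac{94}{93} = \frac{47}{186} \approx 0.25269$)
$t \left(29 + \left(28 - -43\right)\right) = \frac{47 \left(29 + \left(28 - -43\right)\right)}{186} = \frac{47 \left(29 + \left(28 + 43\right)\right)}{186} = \frac{47 \left(29 + 71\right)}{186} = \frac{47}{186} \cdot 100 = \frac{2350}{93}$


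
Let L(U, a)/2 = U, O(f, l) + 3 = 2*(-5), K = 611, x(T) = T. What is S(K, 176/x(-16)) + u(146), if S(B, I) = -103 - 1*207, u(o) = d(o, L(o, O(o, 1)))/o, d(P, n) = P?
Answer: -309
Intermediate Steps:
O(f, l) = -13 (O(f, l) = -3 + 2*(-5) = -3 - 10 = -13)
L(U, a) = 2*U
u(o) = 1 (u(o) = o/o = 1)
S(B, I) = -310 (S(B, I) = -103 - 207 = -310)
S(K, 176/x(-16)) + u(146) = -310 + 1 = -309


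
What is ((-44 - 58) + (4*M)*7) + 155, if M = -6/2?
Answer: -31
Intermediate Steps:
M = -3 (M = -6*½ = -3)
((-44 - 58) + (4*M)*7) + 155 = ((-44 - 58) + (4*(-3))*7) + 155 = (-102 - 12*7) + 155 = (-102 - 84) + 155 = -186 + 155 = -31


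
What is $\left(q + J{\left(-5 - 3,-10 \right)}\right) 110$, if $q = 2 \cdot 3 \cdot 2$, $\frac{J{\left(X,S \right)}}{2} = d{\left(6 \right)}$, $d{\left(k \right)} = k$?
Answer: $2640$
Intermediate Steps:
$J{\left(X,S \right)} = 12$ ($J{\left(X,S \right)} = 2 \cdot 6 = 12$)
$q = 12$ ($q = 6 \cdot 2 = 12$)
$\left(q + J{\left(-5 - 3,-10 \right)}\right) 110 = \left(12 + 12\right) 110 = 24 \cdot 110 = 2640$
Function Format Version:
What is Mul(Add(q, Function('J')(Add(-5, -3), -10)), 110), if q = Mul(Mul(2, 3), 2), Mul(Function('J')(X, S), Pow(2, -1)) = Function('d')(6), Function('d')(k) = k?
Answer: 2640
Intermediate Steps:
Function('J')(X, S) = 12 (Function('J')(X, S) = Mul(2, 6) = 12)
q = 12 (q = Mul(6, 2) = 12)
Mul(Add(q, Function('J')(Add(-5, -3), -10)), 110) = Mul(Add(12, 12), 110) = Mul(24, 110) = 2640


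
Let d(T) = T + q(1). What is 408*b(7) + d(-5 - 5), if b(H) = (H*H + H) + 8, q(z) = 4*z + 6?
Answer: 26112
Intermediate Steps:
q(z) = 6 + 4*z
b(H) = 8 + H + H**2 (b(H) = (H**2 + H) + 8 = (H + H**2) + 8 = 8 + H + H**2)
d(T) = 10 + T (d(T) = T + (6 + 4*1) = T + (6 + 4) = T + 10 = 10 + T)
408*b(7) + d(-5 - 5) = 408*(8 + 7 + 7**2) + (10 + (-5 - 5)) = 408*(8 + 7 + 49) + (10 - 10) = 408*64 + 0 = 26112 + 0 = 26112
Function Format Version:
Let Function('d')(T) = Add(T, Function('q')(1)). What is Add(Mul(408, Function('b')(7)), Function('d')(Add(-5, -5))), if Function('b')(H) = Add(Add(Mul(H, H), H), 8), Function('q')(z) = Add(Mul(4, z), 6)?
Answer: 26112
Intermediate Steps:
Function('q')(z) = Add(6, Mul(4, z))
Function('b')(H) = Add(8, H, Pow(H, 2)) (Function('b')(H) = Add(Add(Pow(H, 2), H), 8) = Add(Add(H, Pow(H, 2)), 8) = Add(8, H, Pow(H, 2)))
Function('d')(T) = Add(10, T) (Function('d')(T) = Add(T, Add(6, Mul(4, 1))) = Add(T, Add(6, 4)) = Add(T, 10) = Add(10, T))
Add(Mul(408, Function('b')(7)), Function('d')(Add(-5, -5))) = Add(Mul(408, Add(8, 7, Pow(7, 2))), Add(10, Add(-5, -5))) = Add(Mul(408, Add(8, 7, 49)), Add(10, -10)) = Add(Mul(408, 64), 0) = Add(26112, 0) = 26112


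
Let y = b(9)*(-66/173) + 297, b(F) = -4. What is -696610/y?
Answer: -24102706/10329 ≈ -2333.5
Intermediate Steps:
y = 51645/173 (y = -(-264)/173 + 297 = -4*(-66/173) + 297 = 264/173 + 297 = 51645/173 ≈ 298.53)
-696610/y = -696610/51645/173 = -696610*173/51645 = -24102706/10329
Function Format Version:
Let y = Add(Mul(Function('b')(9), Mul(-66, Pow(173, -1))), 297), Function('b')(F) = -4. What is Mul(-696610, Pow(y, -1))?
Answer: Rational(-24102706, 10329) ≈ -2333.5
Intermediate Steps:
y = Rational(51645, 173) (y = Add(Mul(-4, Mul(-66, Pow(173, -1))), 297) = Add(Mul(-4, Mul(-66, Rational(1, 173))), 297) = Add(Mul(-4, Rational(-66, 173)), 297) = Add(Rational(264, 173), 297) = Rational(51645, 173) ≈ 298.53)
Mul(-696610, Pow(y, -1)) = Mul(-696610, Pow(Rational(51645, 173), -1)) = Mul(-696610, Rational(173, 51645)) = Rational(-24102706, 10329)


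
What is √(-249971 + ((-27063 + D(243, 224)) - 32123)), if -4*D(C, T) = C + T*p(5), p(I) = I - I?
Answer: I*√1236871/2 ≈ 556.07*I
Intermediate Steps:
p(I) = 0
D(C, T) = -C/4 (D(C, T) = -(C + T*0)/4 = -(C + 0)/4 = -C/4)
√(-249971 + ((-27063 + D(243, 224)) - 32123)) = √(-249971 + ((-27063 - ¼*243) - 32123)) = √(-249971 + ((-27063 - 243/4) - 32123)) = √(-249971 + (-108495/4 - 32123)) = √(-249971 - 236987/4) = √(-1236871/4) = I*√1236871/2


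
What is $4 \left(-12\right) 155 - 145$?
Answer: $-7585$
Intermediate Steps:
$4 \left(-12\right) 155 - 145 = \left(-48\right) 155 - 145 = -7440 - 145 = -7585$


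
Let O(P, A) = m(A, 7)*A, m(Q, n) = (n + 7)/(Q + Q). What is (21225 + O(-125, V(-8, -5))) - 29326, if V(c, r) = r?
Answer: -8094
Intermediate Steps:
m(Q, n) = (7 + n)/(2*Q) (m(Q, n) = (7 + n)/((2*Q)) = (7 + n)*(1/(2*Q)) = (7 + n)/(2*Q))
O(P, A) = 7 (O(P, A) = ((7 + 7)/(2*A))*A = ((1/2)*14/A)*A = (7/A)*A = 7)
(21225 + O(-125, V(-8, -5))) - 29326 = (21225 + 7) - 29326 = 21232 - 29326 = -8094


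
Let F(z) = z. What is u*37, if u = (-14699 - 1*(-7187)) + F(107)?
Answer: -273985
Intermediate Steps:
u = -7405 (u = (-14699 - 1*(-7187)) + 107 = (-14699 + 7187) + 107 = -7512 + 107 = -7405)
u*37 = -7405*37 = -273985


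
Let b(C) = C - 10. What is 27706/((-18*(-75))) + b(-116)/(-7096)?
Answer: 49192969/2394900 ≈ 20.541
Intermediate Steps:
b(C) = -10 + C
27706/((-18*(-75))) + b(-116)/(-7096) = 27706/((-18*(-75))) + (-10 - 116)/(-7096) = 27706/1350 - 126*(-1/7096) = 27706*(1/1350) + 63/3548 = 13853/675 + 63/3548 = 49192969/2394900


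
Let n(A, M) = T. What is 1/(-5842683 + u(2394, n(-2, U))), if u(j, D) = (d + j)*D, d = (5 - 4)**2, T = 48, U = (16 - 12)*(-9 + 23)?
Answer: -1/5727723 ≈ -1.7459e-7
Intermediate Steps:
U = 56 (U = 4*14 = 56)
n(A, M) = 48
d = 1 (d = 1**2 = 1)
u(j, D) = D*(1 + j) (u(j, D) = (1 + j)*D = D*(1 + j))
1/(-5842683 + u(2394, n(-2, U))) = 1/(-5842683 + 48*(1 + 2394)) = 1/(-5842683 + 48*2395) = 1/(-5842683 + 114960) = 1/(-5727723) = -1/5727723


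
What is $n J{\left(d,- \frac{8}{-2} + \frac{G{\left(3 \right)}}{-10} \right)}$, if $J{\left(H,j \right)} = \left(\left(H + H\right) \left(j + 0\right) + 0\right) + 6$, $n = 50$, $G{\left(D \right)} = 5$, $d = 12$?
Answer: $4500$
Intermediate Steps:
$J{\left(H,j \right)} = 6 + 2 H j$ ($J{\left(H,j \right)} = \left(2 H j + 0\right) + 6 = 2 H j + 6 = 6 + 2 H j$)
$n J{\left(d,- \frac{8}{-2} + \frac{G{\left(3 \right)}}{-10} \right)} = 50 \left(6 + 2 \cdot 12 \left(- \frac{8}{-2} + \frac{5}{-10}\right)\right) = 50 \left(6 + 2 \cdot 12 \left(\left(-8\right) \left(- \frac{1}{2}\right) + 5 \left(- \frac{1}{10}\right)\right)\right) = 50 \left(6 + 2 \cdot 12 \left(4 - \frac{1}{2}\right)\right) = 50 \left(6 + 2 \cdot 12 \cdot \frac{7}{2}\right) = 50 \left(6 + 84\right) = 50 \cdot 90 = 4500$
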